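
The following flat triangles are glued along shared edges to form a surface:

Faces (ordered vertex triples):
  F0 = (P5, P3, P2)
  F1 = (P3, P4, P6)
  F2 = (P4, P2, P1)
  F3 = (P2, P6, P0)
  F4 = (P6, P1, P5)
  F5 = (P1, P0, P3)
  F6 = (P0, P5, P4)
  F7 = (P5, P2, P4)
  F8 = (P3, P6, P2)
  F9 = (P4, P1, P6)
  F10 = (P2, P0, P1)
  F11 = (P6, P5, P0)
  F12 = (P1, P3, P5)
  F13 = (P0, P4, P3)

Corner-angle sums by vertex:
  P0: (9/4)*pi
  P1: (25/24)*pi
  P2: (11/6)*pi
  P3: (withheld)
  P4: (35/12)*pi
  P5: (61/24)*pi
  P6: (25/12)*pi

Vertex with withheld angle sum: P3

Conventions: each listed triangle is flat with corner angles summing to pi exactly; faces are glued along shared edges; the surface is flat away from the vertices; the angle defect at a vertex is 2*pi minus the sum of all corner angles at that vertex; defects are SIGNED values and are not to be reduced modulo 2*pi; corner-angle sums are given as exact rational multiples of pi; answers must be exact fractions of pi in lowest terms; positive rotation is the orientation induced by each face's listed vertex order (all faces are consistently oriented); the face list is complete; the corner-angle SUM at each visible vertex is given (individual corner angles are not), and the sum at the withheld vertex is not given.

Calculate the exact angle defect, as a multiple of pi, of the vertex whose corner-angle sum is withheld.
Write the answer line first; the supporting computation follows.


Answer: defect(P3) = (2/3)*pi

V = 7, E = 21, F = 14; chi = V - E + F = 0
Gauss-Bonnet: total defect = 2*pi*chi = 0; visible defects sum to (-2/3)*pi


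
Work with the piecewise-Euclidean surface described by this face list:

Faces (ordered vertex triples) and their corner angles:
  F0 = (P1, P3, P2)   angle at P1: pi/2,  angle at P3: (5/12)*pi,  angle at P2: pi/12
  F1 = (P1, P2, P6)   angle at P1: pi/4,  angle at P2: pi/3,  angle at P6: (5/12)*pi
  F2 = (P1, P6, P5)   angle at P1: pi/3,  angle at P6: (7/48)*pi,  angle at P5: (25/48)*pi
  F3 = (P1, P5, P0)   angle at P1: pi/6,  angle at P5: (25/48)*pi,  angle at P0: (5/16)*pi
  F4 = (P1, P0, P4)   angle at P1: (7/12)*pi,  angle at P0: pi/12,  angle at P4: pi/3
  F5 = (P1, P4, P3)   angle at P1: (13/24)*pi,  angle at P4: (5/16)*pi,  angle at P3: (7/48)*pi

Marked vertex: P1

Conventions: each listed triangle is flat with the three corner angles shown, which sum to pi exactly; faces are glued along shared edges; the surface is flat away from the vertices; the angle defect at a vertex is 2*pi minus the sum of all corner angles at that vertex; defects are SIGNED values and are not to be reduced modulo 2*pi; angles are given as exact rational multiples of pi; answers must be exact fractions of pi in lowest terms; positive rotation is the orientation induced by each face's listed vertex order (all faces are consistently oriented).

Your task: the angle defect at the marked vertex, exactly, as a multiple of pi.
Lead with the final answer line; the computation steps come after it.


Answer: defect(P1) = (-3/8)*pi

Sum of corner angles at P1: (19/8)*pi
defect = 2*pi - (19/8)*pi


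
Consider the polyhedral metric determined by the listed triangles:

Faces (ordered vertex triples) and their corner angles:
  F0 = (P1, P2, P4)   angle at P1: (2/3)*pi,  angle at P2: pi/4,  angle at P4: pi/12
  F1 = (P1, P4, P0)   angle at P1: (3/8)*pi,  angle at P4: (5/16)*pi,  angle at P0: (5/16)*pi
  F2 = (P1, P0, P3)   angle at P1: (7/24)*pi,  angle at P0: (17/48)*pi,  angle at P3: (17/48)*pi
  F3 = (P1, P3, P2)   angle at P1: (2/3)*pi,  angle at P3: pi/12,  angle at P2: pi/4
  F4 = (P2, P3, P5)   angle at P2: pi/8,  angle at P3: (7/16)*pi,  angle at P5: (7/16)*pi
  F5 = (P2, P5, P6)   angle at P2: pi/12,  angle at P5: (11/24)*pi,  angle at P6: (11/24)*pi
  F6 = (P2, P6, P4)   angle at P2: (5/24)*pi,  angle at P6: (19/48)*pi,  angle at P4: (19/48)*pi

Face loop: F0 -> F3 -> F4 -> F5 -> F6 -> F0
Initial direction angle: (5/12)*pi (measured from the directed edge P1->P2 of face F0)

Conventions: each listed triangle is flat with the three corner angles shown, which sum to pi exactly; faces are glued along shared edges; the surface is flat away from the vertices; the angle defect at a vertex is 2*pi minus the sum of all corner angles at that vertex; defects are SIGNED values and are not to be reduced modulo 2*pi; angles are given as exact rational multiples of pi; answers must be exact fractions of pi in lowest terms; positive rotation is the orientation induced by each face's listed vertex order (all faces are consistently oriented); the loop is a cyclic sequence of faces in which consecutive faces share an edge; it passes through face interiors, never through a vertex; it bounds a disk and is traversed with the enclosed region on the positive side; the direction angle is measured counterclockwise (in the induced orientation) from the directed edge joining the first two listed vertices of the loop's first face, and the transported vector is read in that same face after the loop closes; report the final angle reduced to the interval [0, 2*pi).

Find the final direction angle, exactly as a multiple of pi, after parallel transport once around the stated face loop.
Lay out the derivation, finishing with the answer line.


enclosed vertex P2: corner angles sum to (11/12)*pi, defect = 2*pi - (11/12)*pi = (13/12)*pi
the rotation equals the total enclosed defect, so the final angle is initial + defects (mod 2*pi)
final angle = (5/12)*pi + (13/12)*pi = (3/2)*pi (mod 2*pi)

Answer: final direction angle = (3/2)*pi


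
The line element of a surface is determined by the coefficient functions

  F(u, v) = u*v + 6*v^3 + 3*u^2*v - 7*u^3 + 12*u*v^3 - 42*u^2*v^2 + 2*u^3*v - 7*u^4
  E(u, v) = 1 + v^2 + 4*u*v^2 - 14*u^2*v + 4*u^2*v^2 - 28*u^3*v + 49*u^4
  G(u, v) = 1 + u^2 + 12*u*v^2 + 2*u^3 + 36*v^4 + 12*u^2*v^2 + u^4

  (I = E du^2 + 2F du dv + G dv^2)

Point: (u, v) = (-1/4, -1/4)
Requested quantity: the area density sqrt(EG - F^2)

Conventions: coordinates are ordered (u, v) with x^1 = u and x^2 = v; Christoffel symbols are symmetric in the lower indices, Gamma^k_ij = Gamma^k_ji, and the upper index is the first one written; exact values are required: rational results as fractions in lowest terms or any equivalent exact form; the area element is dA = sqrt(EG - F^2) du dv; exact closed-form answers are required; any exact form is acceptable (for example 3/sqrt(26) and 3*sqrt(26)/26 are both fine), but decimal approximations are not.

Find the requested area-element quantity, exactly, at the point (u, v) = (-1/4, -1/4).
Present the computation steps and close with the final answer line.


E = 337/256, F = -27/256, G = 265/256; EG - F^2 = 173/128

Answer: sqrt(EG - F^2) = sqrt(346)/16


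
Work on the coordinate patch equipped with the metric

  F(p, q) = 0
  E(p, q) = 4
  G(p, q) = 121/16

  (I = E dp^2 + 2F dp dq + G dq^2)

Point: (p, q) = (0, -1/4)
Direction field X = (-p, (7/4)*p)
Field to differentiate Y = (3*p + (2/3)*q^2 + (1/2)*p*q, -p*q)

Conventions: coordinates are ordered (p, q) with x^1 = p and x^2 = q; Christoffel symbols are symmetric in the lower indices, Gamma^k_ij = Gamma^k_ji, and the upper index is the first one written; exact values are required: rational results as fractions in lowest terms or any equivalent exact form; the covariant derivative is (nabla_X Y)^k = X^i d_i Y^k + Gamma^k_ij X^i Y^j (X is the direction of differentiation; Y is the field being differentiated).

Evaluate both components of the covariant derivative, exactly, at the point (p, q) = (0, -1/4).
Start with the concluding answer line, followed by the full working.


Answer: (nabla_X Y)^p = 0, (nabla_X Y)^q = 0

E = 4, F = 0, G = 121/16 at the point
E_p = 0, E_q = 0, F_p = 0, F_q = 0, G_p = 0, G_q = 0
EG - F^2 = 121/4;  g^inv = (4/121) * [[121/16, 0], [0, 4]]
first-kind symbols [ij,l] = (1/2)(d_i g_jl + d_j g_il - d_l g_ij): [pp,p] = E_p/2 = 0, [pp,q] = F_p - E_q/2 = 0, [pq,p] = E_q/2 = 0, [pq,q] = G_p/2 = 0, [qq,p] = F_q - G_p/2 = 0, [qq,q] = G_q/2 = 0
Gamma^p_ij = (G*[ij,p] - F*[ij,q])/(EG - F^2), Gamma^q_ij = (E*[ij,q] - F*[ij,p])/(EG - F^2)
Gamma_ppp = 0, Gamma_ppq = 0, Gamma_pqq = 0, Gamma_qpp = 0, Gamma_qpq = 0, Gamma_qqq = 0
X = (0, 0), Y = (1/24, 0) at the point


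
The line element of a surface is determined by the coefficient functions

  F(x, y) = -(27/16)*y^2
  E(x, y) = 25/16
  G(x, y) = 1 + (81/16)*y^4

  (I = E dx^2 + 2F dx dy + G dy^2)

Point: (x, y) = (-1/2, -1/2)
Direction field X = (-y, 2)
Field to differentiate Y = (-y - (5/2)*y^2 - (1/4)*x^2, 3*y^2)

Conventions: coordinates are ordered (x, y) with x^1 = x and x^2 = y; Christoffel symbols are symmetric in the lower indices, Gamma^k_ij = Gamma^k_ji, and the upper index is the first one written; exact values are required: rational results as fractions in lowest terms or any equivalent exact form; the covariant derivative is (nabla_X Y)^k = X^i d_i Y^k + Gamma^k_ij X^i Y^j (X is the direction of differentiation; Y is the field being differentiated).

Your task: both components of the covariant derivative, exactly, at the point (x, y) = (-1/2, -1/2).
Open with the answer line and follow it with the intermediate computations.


Answer: (nabla_X Y)^x = 17209/3848, (nabla_X Y)^y = -3372/481

E = 25/16, F = -27/64, G = 337/256 at the point
E_x = 0, E_y = 0, F_x = 0, F_y = 27/16, G_x = 0, G_y = -81/32
EG - F^2 = 481/256;  g^inv = (256/481) * [[337/256, 27/64], [27/64, 25/16]]
first-kind symbols [ij,l] = (1/2)(d_i g_jl + d_j g_il - d_l g_ij): [xx,x] = E_x/2 = 0, [xx,y] = F_x - E_y/2 = 0, [xy,x] = E_y/2 = 0, [xy,y] = G_x/2 = 0, [yy,x] = F_y - G_x/2 = 27/16, [yy,y] = G_y/2 = -81/64
Gamma^x_ij = (G*[ij,x] - F*[ij,y])/(EG - F^2), Gamma^y_ij = (E*[ij,y] - F*[ij,x])/(EG - F^2)
Gamma_xxx = 0, Gamma_xxy = 0, Gamma_xyy = 432/481, Gamma_yxx = 0, Gamma_yxy = 0, Gamma_yyy = -324/481
X = (1/2, 2), Y = (-3/16, 3/4) at the point


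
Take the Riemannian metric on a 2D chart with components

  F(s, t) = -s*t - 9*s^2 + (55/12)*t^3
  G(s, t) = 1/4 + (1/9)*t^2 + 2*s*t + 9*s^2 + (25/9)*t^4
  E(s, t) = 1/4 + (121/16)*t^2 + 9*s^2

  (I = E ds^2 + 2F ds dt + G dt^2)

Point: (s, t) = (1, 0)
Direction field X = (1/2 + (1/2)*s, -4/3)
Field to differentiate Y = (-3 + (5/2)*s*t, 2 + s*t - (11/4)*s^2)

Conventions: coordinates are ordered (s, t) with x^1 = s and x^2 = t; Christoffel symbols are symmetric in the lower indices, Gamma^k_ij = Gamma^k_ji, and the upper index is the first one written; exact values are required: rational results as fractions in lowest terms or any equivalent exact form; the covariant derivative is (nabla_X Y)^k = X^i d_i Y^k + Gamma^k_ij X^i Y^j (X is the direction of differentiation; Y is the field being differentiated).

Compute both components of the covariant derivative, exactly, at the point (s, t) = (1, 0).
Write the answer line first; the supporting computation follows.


Answer: (nabla_X Y)^s = 19238/219, (nabla_X Y)^t = 39853/438

E = 37/4, F = -9, G = 37/4 at the point
E_s = 18, E_t = 0, F_s = -18, F_t = -1, G_s = 18, G_t = 2
EG - F^2 = 73/16;  g^inv = (16/73) * [[37/4, 9], [9, 37/4]]
first-kind symbols [ij,l] = (1/2)(d_i g_jl + d_j g_il - d_l g_ij): [ss,s] = E_s/2 = 9, [ss,t] = F_s - E_t/2 = -18, [st,s] = E_t/2 = 0, [st,t] = G_s/2 = 9, [tt,s] = F_t - G_s/2 = -10, [tt,t] = G_t/2 = 1
Gamma^s_ij = (G*[ij,s] - F*[ij,t])/(EG - F^2), Gamma^t_ij = (E*[ij,t] - F*[ij,s])/(EG - F^2)
Gamma_sss = -1260/73, Gamma_sst = 1296/73, Gamma_stt = -1336/73, Gamma_tss = -1368/73, Gamma_tst = 1332/73, Gamma_ttt = -1292/73
X = (1, -4/3), Y = (-3, -3/4) at the point


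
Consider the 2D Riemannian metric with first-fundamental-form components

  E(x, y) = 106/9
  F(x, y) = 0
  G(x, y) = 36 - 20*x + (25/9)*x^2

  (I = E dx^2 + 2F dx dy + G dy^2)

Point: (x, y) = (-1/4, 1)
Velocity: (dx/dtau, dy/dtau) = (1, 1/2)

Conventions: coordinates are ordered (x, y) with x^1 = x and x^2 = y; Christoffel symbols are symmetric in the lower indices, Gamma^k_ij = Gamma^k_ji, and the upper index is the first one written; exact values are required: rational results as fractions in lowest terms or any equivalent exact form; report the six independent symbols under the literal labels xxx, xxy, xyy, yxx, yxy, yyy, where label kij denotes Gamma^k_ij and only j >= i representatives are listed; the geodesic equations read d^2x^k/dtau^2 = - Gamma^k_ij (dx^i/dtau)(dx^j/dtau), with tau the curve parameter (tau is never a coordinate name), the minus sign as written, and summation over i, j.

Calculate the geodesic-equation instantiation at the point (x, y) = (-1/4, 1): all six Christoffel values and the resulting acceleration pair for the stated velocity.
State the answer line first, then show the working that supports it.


Answer: Gamma_xxx = 0, Gamma_xxy = 0, Gamma_xyy = 385/424, Gamma_yxx = 0, Gamma_yxy = -20/77, Gamma_yyy = 0; accelerations (d^2x/dtau^2, d^2y/dtau^2) = (-385/1696, 20/77)

E = 106/9, F = 0, G = 5929/144 at the point
E_x = 0, E_y = 0, F_x = 0, F_y = 0, G_x = -385/18, G_y = 0
EG - F^2 = 314237/648;  g^inv = (648/314237) * [[5929/144, 0], [0, 106/9]]
first-kind symbols [ij,l] = (1/2)(d_i g_jl + d_j g_il - d_l g_ij): [xx,x] = E_x/2 = 0, [xx,y] = F_x - E_y/2 = 0, [xy,x] = E_y/2 = 0, [xy,y] = G_x/2 = -385/36, [yy,x] = F_y - G_x/2 = 385/36, [yy,y] = G_y/2 = 0
Gamma^x_ij = (G*[ij,x] - F*[ij,y])/(EG - F^2), Gamma^y_ij = (E*[ij,y] - F*[ij,x])/(EG - F^2)
Gamma_xxx = 0, Gamma_xxy = 0, Gamma_xyy = 385/424, Gamma_yxx = 0, Gamma_yxy = -20/77, Gamma_yyy = 0
d^2x/dtau^2 = -(Gamma_xxx*(1)^2 + 2*Gamma_xxy*(1)*(1/2) + Gamma_xyy*(1/2)^2) = -385/1696
d^2y/dtau^2 = -(Gamma_yxx*(1)^2 + 2*Gamma_yxy*(1)*(1/2) + Gamma_yyy*(1/2)^2) = 20/77


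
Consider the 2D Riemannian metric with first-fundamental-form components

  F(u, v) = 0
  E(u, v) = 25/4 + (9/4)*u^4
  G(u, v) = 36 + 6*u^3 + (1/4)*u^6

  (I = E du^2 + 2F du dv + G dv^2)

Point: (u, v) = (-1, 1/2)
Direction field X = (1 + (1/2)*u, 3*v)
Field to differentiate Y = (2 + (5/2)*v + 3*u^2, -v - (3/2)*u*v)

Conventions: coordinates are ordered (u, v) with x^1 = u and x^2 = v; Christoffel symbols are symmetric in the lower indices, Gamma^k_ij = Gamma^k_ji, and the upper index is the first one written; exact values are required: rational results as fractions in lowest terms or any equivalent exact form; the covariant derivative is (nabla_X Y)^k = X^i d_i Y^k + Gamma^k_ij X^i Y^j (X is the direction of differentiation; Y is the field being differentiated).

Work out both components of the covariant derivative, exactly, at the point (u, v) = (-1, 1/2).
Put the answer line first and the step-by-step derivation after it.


Answer: (nabla_X Y)^u = -345/272, (nabla_X Y)^v = 261/88

E = 17/2, F = 0, G = 121/4 at the point
E_u = -9, E_v = 0, F_u = 0, F_v = 0, G_u = 33/2, G_v = 0
EG - F^2 = 2057/8;  g^inv = (8/2057) * [[121/4, 0], [0, 17/2]]
first-kind symbols [ij,l] = (1/2)(d_i g_jl + d_j g_il - d_l g_ij): [uu,u] = E_u/2 = -9/2, [uu,v] = F_u - E_v/2 = 0, [uv,u] = E_v/2 = 0, [uv,v] = G_u/2 = 33/4, [vv,u] = F_v - G_u/2 = -33/4, [vv,v] = G_v/2 = 0
Gamma^u_ij = (G*[ij,u] - F*[ij,v])/(EG - F^2), Gamma^v_ij = (E*[ij,v] - F*[ij,u])/(EG - F^2)
Gamma_uuu = -9/17, Gamma_uuv = 0, Gamma_uvv = -33/34, Gamma_vuu = 0, Gamma_vuv = 3/11, Gamma_vvv = 0
X = (1/2, 3/2), Y = (25/4, 1/4) at the point


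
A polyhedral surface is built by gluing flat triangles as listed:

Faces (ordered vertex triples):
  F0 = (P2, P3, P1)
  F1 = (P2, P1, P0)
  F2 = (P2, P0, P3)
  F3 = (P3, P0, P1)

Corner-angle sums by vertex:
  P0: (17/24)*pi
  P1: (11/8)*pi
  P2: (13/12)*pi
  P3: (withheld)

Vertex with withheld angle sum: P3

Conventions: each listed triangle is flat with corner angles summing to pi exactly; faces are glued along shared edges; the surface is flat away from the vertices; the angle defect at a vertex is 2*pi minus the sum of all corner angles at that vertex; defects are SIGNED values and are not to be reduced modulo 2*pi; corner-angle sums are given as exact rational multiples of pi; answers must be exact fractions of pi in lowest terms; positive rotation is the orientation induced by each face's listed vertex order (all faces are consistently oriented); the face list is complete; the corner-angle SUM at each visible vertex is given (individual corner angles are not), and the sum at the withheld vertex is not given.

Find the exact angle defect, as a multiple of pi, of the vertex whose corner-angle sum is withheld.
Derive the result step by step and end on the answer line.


V = 4, E = 6, F = 4; chi = V - E + F = 2
Gauss-Bonnet: total defect = 2*pi*chi = 4*pi; visible defects sum to (17/6)*pi

Answer: defect(P3) = (7/6)*pi


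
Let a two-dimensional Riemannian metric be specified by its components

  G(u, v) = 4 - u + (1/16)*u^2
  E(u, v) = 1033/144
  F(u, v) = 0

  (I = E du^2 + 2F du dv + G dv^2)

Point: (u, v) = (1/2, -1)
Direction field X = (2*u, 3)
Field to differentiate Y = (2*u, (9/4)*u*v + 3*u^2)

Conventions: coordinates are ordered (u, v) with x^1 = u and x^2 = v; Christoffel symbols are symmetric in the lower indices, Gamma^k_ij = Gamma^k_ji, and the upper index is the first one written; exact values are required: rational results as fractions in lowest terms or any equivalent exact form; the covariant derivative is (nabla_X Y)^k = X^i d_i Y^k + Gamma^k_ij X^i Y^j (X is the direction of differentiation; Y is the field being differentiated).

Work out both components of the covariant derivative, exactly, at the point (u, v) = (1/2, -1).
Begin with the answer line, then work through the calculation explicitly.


Answer: (nabla_X Y)^u = 31841/16528, (nabla_X Y)^v = 151/40

E = 1033/144, F = 0, G = 225/64 at the point
E_u = 0, E_v = 0, F_u = 0, F_v = 0, G_u = -15/16, G_v = 0
EG - F^2 = 25825/1024;  g^inv = (1024/25825) * [[225/64, 0], [0, 1033/144]]
first-kind symbols [ij,l] = (1/2)(d_i g_jl + d_j g_il - d_l g_ij): [uu,u] = E_u/2 = 0, [uu,v] = F_u - E_v/2 = 0, [uv,u] = E_v/2 = 0, [uv,v] = G_u/2 = -15/32, [vv,u] = F_v - G_u/2 = 15/32, [vv,v] = G_v/2 = 0
Gamma^u_ij = (G*[ij,u] - F*[ij,v])/(EG - F^2), Gamma^v_ij = (E*[ij,v] - F*[ij,u])/(EG - F^2)
Gamma_uuu = 0, Gamma_uuv = 0, Gamma_uvv = 135/2066, Gamma_vuu = 0, Gamma_vuv = -2/15, Gamma_vvv = 0
X = (1, 3), Y = (1, -3/8) at the point


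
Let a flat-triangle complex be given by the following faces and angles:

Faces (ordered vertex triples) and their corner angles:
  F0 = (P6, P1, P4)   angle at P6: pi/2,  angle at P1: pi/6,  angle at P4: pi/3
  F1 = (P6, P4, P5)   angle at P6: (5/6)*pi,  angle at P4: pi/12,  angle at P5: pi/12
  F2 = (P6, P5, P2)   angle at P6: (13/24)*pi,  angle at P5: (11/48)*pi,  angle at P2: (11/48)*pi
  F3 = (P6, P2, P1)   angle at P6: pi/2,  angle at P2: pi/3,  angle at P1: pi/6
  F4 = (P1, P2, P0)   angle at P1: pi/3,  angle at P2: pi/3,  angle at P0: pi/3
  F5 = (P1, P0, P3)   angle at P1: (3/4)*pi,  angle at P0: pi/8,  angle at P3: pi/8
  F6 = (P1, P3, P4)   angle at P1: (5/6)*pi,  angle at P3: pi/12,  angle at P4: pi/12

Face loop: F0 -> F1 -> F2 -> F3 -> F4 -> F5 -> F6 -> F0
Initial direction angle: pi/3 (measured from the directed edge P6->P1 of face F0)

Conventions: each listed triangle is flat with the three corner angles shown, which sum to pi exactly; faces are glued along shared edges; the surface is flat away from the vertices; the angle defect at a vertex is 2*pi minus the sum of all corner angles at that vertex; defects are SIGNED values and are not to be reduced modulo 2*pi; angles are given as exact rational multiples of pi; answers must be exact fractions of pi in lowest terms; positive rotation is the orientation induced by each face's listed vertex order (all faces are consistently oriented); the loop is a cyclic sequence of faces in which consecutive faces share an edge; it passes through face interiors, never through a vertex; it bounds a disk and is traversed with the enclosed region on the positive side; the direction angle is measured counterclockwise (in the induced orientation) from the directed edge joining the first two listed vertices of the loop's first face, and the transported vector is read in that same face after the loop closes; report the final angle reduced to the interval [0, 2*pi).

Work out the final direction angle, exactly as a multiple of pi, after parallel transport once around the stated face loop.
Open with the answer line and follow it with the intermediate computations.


Answer: final direction angle = (41/24)*pi

enclosed vertex P1: corner angles sum to (9/4)*pi, defect = 2*pi - (9/4)*pi = -pi/4
enclosed vertex P6: corner angles sum to (19/8)*pi, defect = 2*pi - (19/8)*pi = (-3/8)*pi
summing the enclosed defects onto the initial angle, mod 2*pi in the induced orientation:
final angle = pi/3 - (5/8)*pi = (41/24)*pi (mod 2*pi)


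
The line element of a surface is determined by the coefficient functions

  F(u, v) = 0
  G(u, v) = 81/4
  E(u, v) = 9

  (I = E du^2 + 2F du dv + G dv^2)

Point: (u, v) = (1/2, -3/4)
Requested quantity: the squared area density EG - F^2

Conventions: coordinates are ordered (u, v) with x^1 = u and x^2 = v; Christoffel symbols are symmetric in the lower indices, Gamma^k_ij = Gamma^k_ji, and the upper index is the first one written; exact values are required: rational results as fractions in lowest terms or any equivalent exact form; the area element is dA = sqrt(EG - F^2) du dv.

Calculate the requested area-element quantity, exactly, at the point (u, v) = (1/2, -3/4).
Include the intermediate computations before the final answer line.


E = 9, F = 0, G = 81/4; EG - F^2 = 729/4

Answer: EG - F^2 = 729/4


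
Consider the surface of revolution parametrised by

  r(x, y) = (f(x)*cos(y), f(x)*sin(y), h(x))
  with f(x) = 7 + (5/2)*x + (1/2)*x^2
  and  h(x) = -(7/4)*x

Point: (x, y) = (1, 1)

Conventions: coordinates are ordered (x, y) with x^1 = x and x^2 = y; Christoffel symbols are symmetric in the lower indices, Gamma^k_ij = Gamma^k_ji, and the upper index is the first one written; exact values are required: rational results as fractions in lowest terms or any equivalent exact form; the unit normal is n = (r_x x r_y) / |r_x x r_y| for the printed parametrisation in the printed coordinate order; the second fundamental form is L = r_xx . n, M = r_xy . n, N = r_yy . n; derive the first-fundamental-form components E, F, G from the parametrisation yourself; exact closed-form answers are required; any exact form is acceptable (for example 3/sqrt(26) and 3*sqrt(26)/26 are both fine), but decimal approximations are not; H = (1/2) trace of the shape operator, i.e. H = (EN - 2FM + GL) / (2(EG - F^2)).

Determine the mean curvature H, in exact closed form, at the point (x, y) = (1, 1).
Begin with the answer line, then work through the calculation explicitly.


Answer: H = -17*sqrt(5)/4900

f = 10, f' = 7/2, f'' = 1, h' = -7/4, h'' = 0
E = 245/16, F = 0, G = 100; answer radicand W^2 = 245/16
unnormalised second-form numerators: l = 7/4, m = 0, n = -35/2; L = l/sqrt(245/16), and similarly M = m/sqrt(W^2), N = n/sqrt(W^2)
H = (E*n - 2*F*m + G*l) / (2*(EG - F^2)*sqrt(W^2)); E*n - 2*F*m + G*l = -2975/32, EG - F^2 = 6125/4, so H = (-17/560)/sqrt(245/16)


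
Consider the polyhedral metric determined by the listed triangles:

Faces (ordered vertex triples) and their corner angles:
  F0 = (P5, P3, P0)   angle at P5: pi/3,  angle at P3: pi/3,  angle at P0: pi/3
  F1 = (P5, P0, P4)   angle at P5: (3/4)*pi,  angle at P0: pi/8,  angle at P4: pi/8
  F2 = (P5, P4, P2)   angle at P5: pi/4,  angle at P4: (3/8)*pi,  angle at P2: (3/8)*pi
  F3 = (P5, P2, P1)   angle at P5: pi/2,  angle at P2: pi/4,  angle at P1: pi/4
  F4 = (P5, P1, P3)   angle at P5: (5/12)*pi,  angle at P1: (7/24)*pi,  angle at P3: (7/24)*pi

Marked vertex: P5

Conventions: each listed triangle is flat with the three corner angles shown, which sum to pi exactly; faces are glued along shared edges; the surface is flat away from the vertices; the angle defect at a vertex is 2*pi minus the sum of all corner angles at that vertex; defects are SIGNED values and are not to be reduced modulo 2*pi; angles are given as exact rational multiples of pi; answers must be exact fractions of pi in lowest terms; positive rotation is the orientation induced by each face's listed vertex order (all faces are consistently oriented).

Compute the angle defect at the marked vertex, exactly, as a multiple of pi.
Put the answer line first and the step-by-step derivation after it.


Answer: defect(P5) = -pi/4

Sum of corner angles at P5: (9/4)*pi
defect = 2*pi - (9/4)*pi


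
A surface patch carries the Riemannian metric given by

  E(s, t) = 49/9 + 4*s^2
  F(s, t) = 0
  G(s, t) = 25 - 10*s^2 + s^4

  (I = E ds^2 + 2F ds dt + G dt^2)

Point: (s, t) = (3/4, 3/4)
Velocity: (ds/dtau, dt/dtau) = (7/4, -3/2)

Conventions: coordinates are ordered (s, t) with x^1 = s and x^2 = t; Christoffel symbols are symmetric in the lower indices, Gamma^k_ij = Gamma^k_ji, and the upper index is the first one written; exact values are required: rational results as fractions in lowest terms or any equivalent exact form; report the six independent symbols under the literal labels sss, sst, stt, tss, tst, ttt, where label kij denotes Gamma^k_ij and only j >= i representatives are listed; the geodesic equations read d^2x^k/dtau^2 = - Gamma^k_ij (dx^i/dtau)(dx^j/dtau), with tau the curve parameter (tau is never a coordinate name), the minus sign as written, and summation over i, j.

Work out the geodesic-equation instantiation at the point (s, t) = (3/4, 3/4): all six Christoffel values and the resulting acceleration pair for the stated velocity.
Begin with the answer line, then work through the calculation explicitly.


Answer: Gamma_sss = 108/277, Gamma_sst = 0, Gamma_stt = 1917/2216, Gamma_tss = 0, Gamma_tst = -24/71, Gamma_ttt = 0; accelerations (d^2s/dtau^2, d^2t/dtau^2) = (-27837/8864, -126/71)

E = 277/36, F = 0, G = 5041/256 at the point
E_s = 6, E_t = 0, F_s = 0, F_t = 0, G_s = -213/16, G_t = 0
EG - F^2 = 1396357/9216;  g^inv = (9216/1396357) * [[5041/256, 0], [0, 277/36]]
first-kind symbols [ij,l] = (1/2)(d_i g_jl + d_j g_il - d_l g_ij): [ss,s] = E_s/2 = 3, [ss,t] = F_s - E_t/2 = 0, [st,s] = E_t/2 = 0, [st,t] = G_s/2 = -213/32, [tt,s] = F_t - G_s/2 = 213/32, [tt,t] = G_t/2 = 0
Gamma^s_ij = (G*[ij,s] - F*[ij,t])/(EG - F^2), Gamma^t_ij = (E*[ij,t] - F*[ij,s])/(EG - F^2)
Gamma_sss = 108/277, Gamma_sst = 0, Gamma_stt = 1917/2216, Gamma_tss = 0, Gamma_tst = -24/71, Gamma_ttt = 0
d^2s/dtau^2 = -(Gamma_sss*(7/4)^2 + 2*Gamma_sst*(7/4)*(-3/2) + Gamma_stt*(-3/2)^2) = -27837/8864
d^2t/dtau^2 = -(Gamma_tss*(7/4)^2 + 2*Gamma_tst*(7/4)*(-3/2) + Gamma_ttt*(-3/2)^2) = -126/71


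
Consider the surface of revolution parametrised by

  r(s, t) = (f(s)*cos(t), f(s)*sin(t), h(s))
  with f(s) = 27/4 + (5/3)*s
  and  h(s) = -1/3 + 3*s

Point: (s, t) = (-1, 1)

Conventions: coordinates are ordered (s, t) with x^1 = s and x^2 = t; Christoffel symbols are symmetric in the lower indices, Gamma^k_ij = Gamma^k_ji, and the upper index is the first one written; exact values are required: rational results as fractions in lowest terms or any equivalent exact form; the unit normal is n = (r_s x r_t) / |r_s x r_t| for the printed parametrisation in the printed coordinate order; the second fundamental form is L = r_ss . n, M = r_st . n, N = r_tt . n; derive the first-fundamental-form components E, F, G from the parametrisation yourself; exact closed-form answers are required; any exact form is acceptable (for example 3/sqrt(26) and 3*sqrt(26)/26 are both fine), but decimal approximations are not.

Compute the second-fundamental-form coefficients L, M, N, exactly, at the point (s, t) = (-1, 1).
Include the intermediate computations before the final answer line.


f = 61/12, f' = 5/3, f'' = 0, h' = 3, h'' = 0
E = 106/9, F = 0, G = 3721/144; answer radicand W^2 = 106/9
unnormalised second-form numerators: l = 0, m = 0, n = 61/4; L = l/sqrt(106/9), and similarly M = m/sqrt(W^2), N = n/sqrt(W^2)

Answer: L = 0, M = 0, N = 183*sqrt(106)/424


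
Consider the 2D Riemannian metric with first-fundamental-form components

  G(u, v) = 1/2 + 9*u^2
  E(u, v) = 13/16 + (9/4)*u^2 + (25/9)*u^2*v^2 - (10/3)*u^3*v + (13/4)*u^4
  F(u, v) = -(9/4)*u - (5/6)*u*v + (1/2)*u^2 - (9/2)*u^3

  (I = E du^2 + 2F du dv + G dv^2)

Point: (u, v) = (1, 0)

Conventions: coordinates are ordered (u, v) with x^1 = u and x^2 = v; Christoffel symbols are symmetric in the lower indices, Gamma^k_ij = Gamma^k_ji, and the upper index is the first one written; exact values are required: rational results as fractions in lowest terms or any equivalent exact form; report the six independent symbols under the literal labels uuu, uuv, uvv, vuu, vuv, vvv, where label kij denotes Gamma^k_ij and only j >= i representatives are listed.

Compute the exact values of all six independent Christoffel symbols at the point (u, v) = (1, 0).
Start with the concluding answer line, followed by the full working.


Answer: Gamma_uuu = 130/2007, Gamma_uuv = 3880/2007, Gamma_uvv = -8968/2007, Gamma_vuu = -5357/4014, Gamma_vuv = 4454/2007, Gamma_vvv = -5900/2007

E = 101/16, F = -25/4, G = 19/2 at the point
E_u = 35/2, E_v = -10/3, F_u = -59/4, F_v = -5/6, G_u = 18, G_v = 0
EG - F^2 = 669/32;  g^inv = (32/669) * [[19/2, 25/4], [25/4, 101/16]]
first-kind symbols [ij,l] = (1/2)(d_i g_jl + d_j g_il - d_l g_ij): [uu,u] = E_u/2 = 35/4, [uu,v] = F_u - E_v/2 = -157/12, [uv,u] = E_v/2 = -5/3, [uv,v] = G_u/2 = 9, [vv,u] = F_v - G_u/2 = -59/6, [vv,v] = G_v/2 = 0
Gamma^u_ij = (G*[ij,u] - F*[ij,v])/(EG - F^2), Gamma^v_ij = (E*[ij,v] - F*[ij,u])/(EG - F^2)


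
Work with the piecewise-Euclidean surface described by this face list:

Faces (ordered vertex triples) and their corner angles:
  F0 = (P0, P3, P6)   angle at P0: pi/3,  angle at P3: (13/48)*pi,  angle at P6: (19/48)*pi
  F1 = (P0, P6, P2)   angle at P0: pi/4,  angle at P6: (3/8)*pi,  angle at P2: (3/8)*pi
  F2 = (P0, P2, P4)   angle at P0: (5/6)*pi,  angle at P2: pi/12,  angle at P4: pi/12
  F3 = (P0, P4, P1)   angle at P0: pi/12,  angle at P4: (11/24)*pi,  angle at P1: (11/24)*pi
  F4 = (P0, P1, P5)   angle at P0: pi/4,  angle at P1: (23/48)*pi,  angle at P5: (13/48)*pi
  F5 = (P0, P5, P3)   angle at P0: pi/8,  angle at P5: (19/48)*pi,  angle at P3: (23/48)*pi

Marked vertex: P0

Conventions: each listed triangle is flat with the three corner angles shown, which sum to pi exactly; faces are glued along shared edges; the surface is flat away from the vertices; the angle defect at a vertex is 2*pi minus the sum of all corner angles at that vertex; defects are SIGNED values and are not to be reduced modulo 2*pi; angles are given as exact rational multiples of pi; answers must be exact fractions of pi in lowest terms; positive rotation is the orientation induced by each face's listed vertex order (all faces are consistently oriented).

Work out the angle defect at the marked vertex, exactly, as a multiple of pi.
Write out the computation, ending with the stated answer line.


Sum of corner angles at P0: (15/8)*pi
defect = 2*pi - (15/8)*pi

Answer: defect(P0) = pi/8


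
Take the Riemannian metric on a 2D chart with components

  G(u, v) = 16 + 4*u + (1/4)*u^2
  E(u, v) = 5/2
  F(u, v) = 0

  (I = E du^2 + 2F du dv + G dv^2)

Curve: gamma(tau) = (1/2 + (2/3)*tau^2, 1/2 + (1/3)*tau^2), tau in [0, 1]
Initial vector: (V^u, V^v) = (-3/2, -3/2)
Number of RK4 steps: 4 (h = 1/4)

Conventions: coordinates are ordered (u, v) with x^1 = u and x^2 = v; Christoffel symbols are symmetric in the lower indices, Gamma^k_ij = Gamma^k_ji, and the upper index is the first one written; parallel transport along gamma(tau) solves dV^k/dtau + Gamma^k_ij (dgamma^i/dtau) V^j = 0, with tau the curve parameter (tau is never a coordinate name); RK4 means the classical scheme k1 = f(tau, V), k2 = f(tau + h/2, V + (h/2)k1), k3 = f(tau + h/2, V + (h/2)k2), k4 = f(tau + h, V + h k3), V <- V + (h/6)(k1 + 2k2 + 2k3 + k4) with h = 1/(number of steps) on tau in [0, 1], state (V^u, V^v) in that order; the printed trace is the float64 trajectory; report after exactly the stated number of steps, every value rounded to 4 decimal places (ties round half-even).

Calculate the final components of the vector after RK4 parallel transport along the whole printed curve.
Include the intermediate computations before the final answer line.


gamma'(tau) = ((4/3)*tau, (2/3)*tau); f(tau, V)^k = -Gamma^k_ij(gamma(tau)) gamma'^i(tau) V^j; h = 1/4; intermediate values shown to 6 dp
curve data and Christoffel symbols at the stage parameters:
  tau = 0.000000: gamma = (0.500000, 0.500000), gamma' = (0.000000, 0.000000); Gamma_uuu = 0.000000, Gamma_uuv = 0.000000, Gamma_uvv = -0.850000, Gamma_vuu = 0.000000, Gamma_vuv = 0.117647, Gamma_vvv = 0.000000
  tau = 0.125000: gamma = (0.510417, 0.505208), gamma' = (0.166667, 0.083333); Gamma_uuu = 0.000000, Gamma_uuv = 0.000000, Gamma_uvv = -0.851042, Gamma_vuu = 0.000000, Gamma_vuv = 0.117503, Gamma_vvv = 0.000000
  tau = 0.250000: gamma = (0.541667, 0.520833), gamma' = (0.333333, 0.166667); Gamma_uuu = 0.000000, Gamma_uuv = 0.000000, Gamma_uvv = -0.854167, Gamma_vuu = 0.000000, Gamma_vuv = 0.117073, Gamma_vvv = 0.000000
  tau = 0.375000: gamma = (0.593750, 0.546875), gamma' = (0.500000, 0.250000); Gamma_uuu = 0.000000, Gamma_uuv = 0.000000, Gamma_uvv = -0.859375, Gamma_vuu = 0.000000, Gamma_vuv = 0.116364, Gamma_vvv = 0.000000
  tau = 0.500000: gamma = (0.666667, 0.583333), gamma' = (0.666667, 0.333333); Gamma_uuu = 0.000000, Gamma_uuv = 0.000000, Gamma_uvv = -0.866667, Gamma_vuu = 0.000000, Gamma_vuv = 0.115385, Gamma_vvv = 0.000000
  tau = 0.625000: gamma = (0.760417, 0.630208), gamma' = (0.833333, 0.416667); Gamma_uuu = 0.000000, Gamma_uuv = 0.000000, Gamma_uvv = -0.876042, Gamma_vuu = 0.000000, Gamma_vuv = 0.114150, Gamma_vvv = 0.000000
  tau = 0.750000: gamma = (0.875000, 0.687500), gamma' = (1.000000, 0.500000); Gamma_uuu = 0.000000, Gamma_uuv = 0.000000, Gamma_uvv = -0.887500, Gamma_vuu = 0.000000, Gamma_vuv = 0.112676, Gamma_vvv = 0.000000
  tau = 0.875000: gamma = (1.010417, 0.755208), gamma' = (1.166667, 0.583333); Gamma_uuu = 0.000000, Gamma_uuv = 0.000000, Gamma_uvv = -0.901042, Gamma_vuu = 0.000000, Gamma_vuv = 0.110983, Gamma_vvv = 0.000000
  tau = 1.000000: gamma = (1.166667, 0.833333), gamma' = (1.333333, 0.666667); Gamma_uuu = 0.000000, Gamma_uuv = 0.000000, Gamma_uvv = -0.916667, Gamma_vuu = 0.000000, Gamma_vuv = 0.109091, Gamma_vvv = 0.000000
step 0: V^u = -1.5000, V^v = -1.5000
step 1: k1 = (0.000000, 0.000000), k2 = (-0.106380, 0.044064), k3 = (-0.105990, 0.044086), k4 = (-0.211973, 0.087892); V <- V + (h/6)(k1 + 2k2 + 2k3 + k4): V^u = -1.5265, V^v = -1.4890
step 2: k1 = (-0.211975, 0.087893), k2 = (-0.317540, 0.131172), k3 = (-0.316378, 0.131241), k4 = (-0.420675, 0.173769); V <- V + (h/6)(k1 + 2k2 + 2k3 + k4): V^u = -1.6057, V^v = -1.4562
step 3: k1 = (-0.420686, 0.173775), k2 = (-0.523617, 0.215329), k3 = (-0.521721, 0.215447), k4 = (-0.622297, 0.255823); V <- V + (h/6)(k1 + 2k2 + 2k3 + k4): V^u = -1.7363, V^v = -1.4024
step 4: k1 = (-0.622326, 0.255838), k2 = (-0.720316, 0.294888), k3 = (-0.717750, 0.295049), k4 = (-0.811960, 0.332585); V <- V + (h/6)(k1 + 2k2 + 2k3 + k4): V^u = -1.9159, V^v = -1.3287

Answer: V^u = -1.9159, V^v = -1.3287


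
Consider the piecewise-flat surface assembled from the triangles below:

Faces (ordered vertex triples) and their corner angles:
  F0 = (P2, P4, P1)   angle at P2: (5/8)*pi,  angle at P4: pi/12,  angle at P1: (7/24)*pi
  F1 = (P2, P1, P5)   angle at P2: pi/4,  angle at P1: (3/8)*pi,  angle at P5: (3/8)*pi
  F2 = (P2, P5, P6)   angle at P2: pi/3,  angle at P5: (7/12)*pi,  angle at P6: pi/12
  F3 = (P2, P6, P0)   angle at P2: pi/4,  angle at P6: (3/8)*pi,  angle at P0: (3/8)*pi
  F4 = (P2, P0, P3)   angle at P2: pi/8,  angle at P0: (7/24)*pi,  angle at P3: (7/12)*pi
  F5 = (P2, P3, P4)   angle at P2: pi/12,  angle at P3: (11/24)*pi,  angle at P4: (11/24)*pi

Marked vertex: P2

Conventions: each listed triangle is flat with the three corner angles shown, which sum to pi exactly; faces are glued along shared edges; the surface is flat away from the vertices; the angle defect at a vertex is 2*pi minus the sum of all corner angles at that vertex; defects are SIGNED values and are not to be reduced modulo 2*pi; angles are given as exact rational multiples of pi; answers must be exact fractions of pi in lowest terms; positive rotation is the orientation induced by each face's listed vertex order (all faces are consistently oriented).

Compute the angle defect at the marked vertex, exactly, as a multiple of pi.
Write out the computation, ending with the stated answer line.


Sum of corner angles at P2: (5/3)*pi
defect = 2*pi - (5/3)*pi

Answer: defect(P2) = pi/3


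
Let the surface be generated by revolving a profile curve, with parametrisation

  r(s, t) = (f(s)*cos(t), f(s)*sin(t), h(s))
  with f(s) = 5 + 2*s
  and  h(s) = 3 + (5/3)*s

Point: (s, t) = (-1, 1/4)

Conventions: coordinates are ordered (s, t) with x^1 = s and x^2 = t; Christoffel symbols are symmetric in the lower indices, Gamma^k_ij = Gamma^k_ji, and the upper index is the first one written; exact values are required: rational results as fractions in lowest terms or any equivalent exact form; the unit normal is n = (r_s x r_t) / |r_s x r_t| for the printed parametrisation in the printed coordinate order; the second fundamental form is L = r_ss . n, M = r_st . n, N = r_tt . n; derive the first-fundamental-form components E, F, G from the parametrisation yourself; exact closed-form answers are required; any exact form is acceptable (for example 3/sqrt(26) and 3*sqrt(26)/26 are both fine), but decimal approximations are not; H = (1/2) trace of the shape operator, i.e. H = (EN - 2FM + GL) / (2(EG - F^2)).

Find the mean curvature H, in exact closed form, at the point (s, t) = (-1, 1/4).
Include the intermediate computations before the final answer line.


f = 3, f' = 2, f'' = 0, h' = 5/3, h'' = 0
E = 61/9, F = 0, G = 9; answer radicand W^2 = 61/9
unnormalised second-form numerators: l = 0, m = 0, n = 5; L = l/sqrt(61/9), and similarly M = m/sqrt(W^2), N = n/sqrt(W^2)
H = (E*n - 2*F*m + G*l) / (2*(EG - F^2)*sqrt(W^2)); E*n - 2*F*m + G*l = 305/9, EG - F^2 = 61, so H = (5/18)/sqrt(61/9)

Answer: H = 5*sqrt(61)/366


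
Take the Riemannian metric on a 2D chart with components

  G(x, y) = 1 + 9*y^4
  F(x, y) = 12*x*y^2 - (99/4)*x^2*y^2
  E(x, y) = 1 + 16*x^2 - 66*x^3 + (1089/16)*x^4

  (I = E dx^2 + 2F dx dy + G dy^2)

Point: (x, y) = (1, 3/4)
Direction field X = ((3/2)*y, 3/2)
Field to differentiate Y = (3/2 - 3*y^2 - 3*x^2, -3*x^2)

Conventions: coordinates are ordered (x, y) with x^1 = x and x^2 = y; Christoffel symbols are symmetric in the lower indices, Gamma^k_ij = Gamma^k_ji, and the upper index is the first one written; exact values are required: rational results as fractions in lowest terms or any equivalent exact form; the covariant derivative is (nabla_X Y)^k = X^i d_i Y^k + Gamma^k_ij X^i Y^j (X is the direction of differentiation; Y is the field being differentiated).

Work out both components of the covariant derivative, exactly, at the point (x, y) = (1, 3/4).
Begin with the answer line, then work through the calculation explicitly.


Answer: (nabla_X Y)^x = -409833/22436, (nabla_X Y)^y = -435915/89744

E = 305/16, F = -459/64, G = 985/256 at the point
E_x = 425/4, E_y = 0, F_x = -675/32, F_y = -153/8, G_x = 0, G_y = 243/16
EG - F^2 = 5609/256;  g^inv = (256/5609) * [[985/256, 459/64], [459/64, 305/16]]
first-kind symbols [ij,l] = (1/2)(d_i g_jl + d_j g_il - d_l g_ij): [xx,x] = E_x/2 = 425/8, [xx,y] = F_x - E_y/2 = -675/32, [xy,x] = E_y/2 = 0, [xy,y] = G_x/2 = 0, [yy,x] = F_y - G_x/2 = -153/8, [yy,y] = G_y/2 = 243/32
Gamma^x_ij = (G*[ij,x] - F*[ij,y])/(EG - F^2), Gamma^y_ij = (E*[ij,y] - F*[ij,x])/(EG - F^2)
Gamma_xxx = 13600/5609, Gamma_xxy = 0, Gamma_xyy = -4896/5609, Gamma_yxx = -5400/5609, Gamma_yxy = 0, Gamma_yyy = 1944/5609
X = (9/8, 3/2), Y = (-51/16, -3) at the point


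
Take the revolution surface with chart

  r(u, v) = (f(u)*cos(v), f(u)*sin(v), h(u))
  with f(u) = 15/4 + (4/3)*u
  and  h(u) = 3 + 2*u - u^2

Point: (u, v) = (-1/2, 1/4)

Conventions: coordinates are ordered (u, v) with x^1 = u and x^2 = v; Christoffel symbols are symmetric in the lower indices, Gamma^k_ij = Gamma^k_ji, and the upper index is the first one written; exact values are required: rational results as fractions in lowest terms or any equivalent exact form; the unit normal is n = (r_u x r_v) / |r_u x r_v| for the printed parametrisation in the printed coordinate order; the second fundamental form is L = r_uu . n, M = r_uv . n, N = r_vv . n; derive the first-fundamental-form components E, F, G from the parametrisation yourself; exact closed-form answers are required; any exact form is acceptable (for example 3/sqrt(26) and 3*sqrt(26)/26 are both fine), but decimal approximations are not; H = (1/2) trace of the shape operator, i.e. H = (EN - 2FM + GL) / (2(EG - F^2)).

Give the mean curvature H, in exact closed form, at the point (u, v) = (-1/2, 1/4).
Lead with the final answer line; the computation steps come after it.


Answer: H = 3906*sqrt(97)/348133

f = 37/12, f' = 4/3, f'' = 0, h' = 3, h'' = -2
E = 97/9, F = 0, G = 1369/144; answer radicand W^2 = 97/9
unnormalised second-form numerators: l = -8/3, m = 0, n = 37/4; L = l/sqrt(97/9), and similarly M = m/sqrt(W^2), N = n/sqrt(W^2)
H = (E*n - 2*F*m + G*l) / (2*(EG - F^2)*sqrt(W^2)); E*n - 2*F*m + G*l = 8029/108, EG - F^2 = 132793/1296, so H = (1302/3589)/sqrt(97/9)
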